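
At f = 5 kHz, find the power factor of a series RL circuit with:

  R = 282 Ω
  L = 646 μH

Step 1 — Angular frequency: ω = 2π·f = 2π·5000 = 3.142e+04 rad/s.
Step 2 — Component impedances:
  R: Z = R = 282 Ω
  L: Z = jωL = j·3.142e+04·0.000646 = 0 + j20.29 Ω
Step 3 — Series combination: Z_total = R + L = 282 + j20.29 Ω = 282.7∠4.1° Ω.
Step 4 — Power factor: PF = cos(φ) = Re(Z)/|Z| = 282/282.73 = 0.9974.
Step 5 — Type: Im(Z) = 20.29 ⇒ lagging (phase φ = 4.1°).

PF = 0.9974 (lagging, φ = 4.1°)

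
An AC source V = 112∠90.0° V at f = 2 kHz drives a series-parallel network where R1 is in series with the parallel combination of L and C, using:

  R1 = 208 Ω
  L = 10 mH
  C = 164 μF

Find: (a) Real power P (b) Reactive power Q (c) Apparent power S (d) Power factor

Step 1 — Angular frequency: ω = 2π·f = 2π·2000 = 1.257e+04 rad/s.
Step 2 — Component impedances:
  R1: Z = R = 208 Ω
  L: Z = jωL = j·1.257e+04·0.01 = 0 + j125.7 Ω
  C: Z = 1/(jωC) = -j/(ω·C) = 0 - j0.4852 Ω
Step 3 — Parallel branch: L || C = 1/(1/L + 1/C) = 0 - j0.4871 Ω.
Step 4 — Series with R1: Z_total = R1 + (L || C) = 208 - j0.4871 Ω = 208∠-0.1° Ω.
Step 5 — Source phasor: V = 112∠90.0° V = 0 + j112 V.
Step 6 — Current: I = V / Z = -0.001261 + j0.5385 A = 0.5385∠90.1° A.
Step 7 — Complex power: S = V·I* = 60.31 - j0.1412 VA.
Step 8 — Real power: P = Re(S) = 60.31 W.
Step 9 — Reactive power: Q = Im(S) = -0.1412 VAR.
Step 10 — Apparent power: |S| = 60.31 VA.
Step 11 — Power factor: PF = P/|S| = 1 (leading).

(a) P = 60.31 W  (b) Q = -0.1412 VAR  (c) S = 60.31 VA  (d) PF = 1 (leading)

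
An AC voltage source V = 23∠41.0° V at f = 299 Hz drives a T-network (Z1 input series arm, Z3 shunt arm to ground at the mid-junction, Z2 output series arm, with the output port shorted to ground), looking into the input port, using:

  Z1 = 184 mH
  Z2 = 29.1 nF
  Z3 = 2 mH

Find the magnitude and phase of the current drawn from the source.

Step 1 — Angular frequency: ω = 2π·f = 2π·299 = 1879 rad/s.
Step 2 — Component impedances:
  Z1: Z = jωL = j·1879·0.184 = 0 + j345.7 Ω
  Z2: Z = 1/(jωC) = -j/(ω·C) = 0 - j1.829e+04 Ω
  Z3: Z = jωL = j·1879·0.002 = 0 + j3.757 Ω
Step 3 — With the output port shorted to ground, the output series arm Z2 runs from the junction to ground; the shunt arm Z3 also runs from the junction to ground. They appear in parallel: Z3 || Z2 = 0 + j3.758 Ω.
Step 4 — Series with input arm Z1: Z_in = Z1 + (Z3 || Z2) = 0 + j349.4 Ω = 349.4∠90.0° Ω.
Step 5 — Source phasor: V = 23∠41.0° V = 17.36 + j15.09 V.
Step 6 — Ohm's law: I = V / Z_total = (17.36 + j15.09) / (0 + j349.4) = 0.04318 - j0.04968 A.
Step 7 — Convert to polar: |I| = 0.06582 A, ∠I = -49.0°.

I = 0.06582∠-49.0° A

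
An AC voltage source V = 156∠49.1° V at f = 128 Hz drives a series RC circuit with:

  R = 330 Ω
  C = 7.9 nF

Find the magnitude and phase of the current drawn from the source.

Step 1 — Angular frequency: ω = 2π·f = 2π·128 = 804.2 rad/s.
Step 2 — Component impedances:
  R: Z = R = 330 Ω
  C: Z = 1/(jωC) = -j/(ω·C) = 0 - j1.574e+05 Ω
Step 3 — Series combination: Z_total = R + C = 330 - j1.574e+05 Ω = 1.574e+05∠-89.9° Ω.
Step 4 — Source phasor: V = 156∠49.1° V = 102.1 + j117.9 V.
Step 5 — Ohm's law: I = V / Z_total = (102.1 + j117.9) / (330 - j1.574e+05) = -0.0007478 + j0.0006505 A.
Step 6 — Convert to polar: |I| = 0.0009912 A, ∠I = 139.0°.

I = 0.0009912∠139.0° A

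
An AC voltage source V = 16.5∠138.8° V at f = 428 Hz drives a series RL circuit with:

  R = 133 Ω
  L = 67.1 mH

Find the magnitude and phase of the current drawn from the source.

Step 1 — Angular frequency: ω = 2π·f = 2π·428 = 2689 rad/s.
Step 2 — Component impedances:
  R: Z = R = 133 Ω
  L: Z = jωL = j·2689·0.0671 = 0 + j180.4 Ω
Step 3 — Series combination: Z_total = R + L = 133 + j180.4 Ω = 224.2∠53.6° Ω.
Step 4 — Source phasor: V = 16.5∠138.8° V = -12.41 + j10.87 V.
Step 5 — Ohm's law: I = V / Z_total = (-12.41 + j10.87) / (133 + j180.4) = 0.006169 + j0.07335 A.
Step 6 — Convert to polar: |I| = 0.07361 A, ∠I = 85.2°.

I = 0.07361∠85.2° A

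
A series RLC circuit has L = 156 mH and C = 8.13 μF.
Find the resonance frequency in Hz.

Step 1 — Resonance condition Im(Z)=0 gives ω₀ = 1/√(LC).
Step 2 — ω₀ = 1/√(0.156·8.13e-06) = 888 rad/s.
Step 3 — f₀ = ω₀/(2π) = 141.3 Hz.

f₀ = 141.3 Hz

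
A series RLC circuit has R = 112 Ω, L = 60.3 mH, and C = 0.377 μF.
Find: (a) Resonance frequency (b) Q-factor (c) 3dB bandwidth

Step 1 — Resonance condition Im(Z)=0 gives ω₀ = 1/√(LC).
Step 2 — ω₀ = 1/√(0.0603·3.77e-07) = 6632 rad/s.
Step 3 — f₀ = ω₀/(2π) = 1056 Hz.
Step 4 — Series Q: Q = ω₀L/R = 6632·0.0603/112 = 3.571.
Step 5 — 3dB bandwidth: Δω = ω₀/Q = 1857 rad/s; BW = Δω/(2π) = 295.6 Hz.

(a) f₀ = 1056 Hz  (b) Q = 3.571  (c) BW = 295.6 Hz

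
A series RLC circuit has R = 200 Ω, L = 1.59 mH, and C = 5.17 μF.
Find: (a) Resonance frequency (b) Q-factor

Step 1 — Resonance condition Im(Z)=0 gives ω₀ = 1/√(LC).
Step 2 — ω₀ = 1/√(0.00159·5.17e-06) = 1.103e+04 rad/s.
Step 3 — f₀ = ω₀/(2π) = 1755 Hz.
Step 4 — Series Q: Q = ω₀L/R = 1.103e+04·0.00159/200 = 0.08768.

(a) f₀ = 1755 Hz  (b) Q = 0.08768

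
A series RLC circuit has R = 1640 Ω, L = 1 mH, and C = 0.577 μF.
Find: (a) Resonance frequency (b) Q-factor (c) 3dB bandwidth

Step 1 — Resonance condition Im(Z)=0 gives ω₀ = 1/√(LC).
Step 2 — ω₀ = 1/√(0.001·5.77e-07) = 4.163e+04 rad/s.
Step 3 — f₀ = ω₀/(2π) = 6626 Hz.
Step 4 — Series Q: Q = ω₀L/R = 4.163e+04·0.001/1640 = 0.02538.
Step 5 — 3dB bandwidth: Δω = ω₀/Q = 1.64e+06 rad/s; BW = Δω/(2π) = 2.61e+05 Hz.

(a) f₀ = 6626 Hz  (b) Q = 0.02538  (c) BW = 2.61e+05 Hz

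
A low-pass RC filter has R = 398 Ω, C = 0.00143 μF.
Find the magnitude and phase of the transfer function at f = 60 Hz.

Step 1 — Angular frequency: ω = 2π·60 = 377 rad/s.
Step 2 — Transfer function: H(jω) = 1/(1 + jωRC).
Step 3 — Denominator: 1 + jωRC = 1 + j·377·398·1.43e-09 = 1 + j0.0002146.
Step 4 — H = 1 - j0.0002146.
Step 5 — Magnitude: |H| = 1 (-0.0 dB); phase: φ = -0.0°.

|H| = 1 (-0.0 dB), φ = -0.0°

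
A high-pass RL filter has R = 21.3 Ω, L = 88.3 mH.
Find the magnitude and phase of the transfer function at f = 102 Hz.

Step 1 — Angular frequency: ω = 2π·102 = 640.9 rad/s.
Step 2 — Transfer function: H(jω) = jωL/(R + jωL).
Step 3 — Numerator jωL = j·56.59; denominator R + jωL = 21.3 + j56.59.
Step 4 — H = 0.8759 + j0.3297.
Step 5 — Magnitude: |H| = 0.9359 (-0.6 dB); phase: φ = 20.6°.

|H| = 0.9359 (-0.6 dB), φ = 20.6°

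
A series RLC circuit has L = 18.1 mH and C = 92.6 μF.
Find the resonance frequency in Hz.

Step 1 — Resonance condition Im(Z)=0 gives ω₀ = 1/√(LC).
Step 2 — ω₀ = 1/√(0.0181·9.26e-05) = 772.4 rad/s.
Step 3 — f₀ = ω₀/(2π) = 122.9 Hz.

f₀ = 122.9 Hz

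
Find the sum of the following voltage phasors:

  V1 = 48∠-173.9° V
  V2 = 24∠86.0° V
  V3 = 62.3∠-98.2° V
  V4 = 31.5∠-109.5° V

Step 1 — Convert each phasor to rectangular form:
  V1 = 48·(cos(-173.9°) + j·sin(-173.9°)) = -47.73 - j5.101 V
  V2 = 24·(cos(86.0°) + j·sin(86.0°)) = 1.674 + j23.94 V
  V3 = 62.3·(cos(-98.2°) + j·sin(-98.2°)) = -8.886 - j61.66 V
  V4 = 31.5·(cos(-109.5°) + j·sin(-109.5°)) = -10.51 - j29.69 V
Step 2 — Sum components: V_total = -65.45 - j72.52 V.
Step 3 — Convert to polar: |V_total| = 97.69 V, ∠V_total = -132.1°.

V_total = 97.69∠-132.1° V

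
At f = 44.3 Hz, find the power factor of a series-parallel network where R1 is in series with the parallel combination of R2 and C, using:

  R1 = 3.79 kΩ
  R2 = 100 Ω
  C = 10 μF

Step 1 — Angular frequency: ω = 2π·f = 2π·44.3 = 278.3 rad/s.
Step 2 — Component impedances:
  R1: Z = R = 3790 Ω
  R2: Z = R = 100 Ω
  C: Z = 1/(jωC) = -j/(ω·C) = 0 - j359.3 Ω
Step 3 — Parallel branch: R2 || C = 1/(1/R2 + 1/C) = 92.81 - j25.83 Ω.
Step 4 — Series with R1: Z_total = R1 + (R2 || C) = 3883 - j25.83 Ω = 3883∠-0.4° Ω.
Step 5 — Power factor: PF = cos(φ) = Re(Z)/|Z| = 3883/3883 = 1.
Step 6 — Type: Im(Z) = -25.83 ⇒ leading (phase φ = -0.4°).

PF = 1 (leading, φ = -0.4°)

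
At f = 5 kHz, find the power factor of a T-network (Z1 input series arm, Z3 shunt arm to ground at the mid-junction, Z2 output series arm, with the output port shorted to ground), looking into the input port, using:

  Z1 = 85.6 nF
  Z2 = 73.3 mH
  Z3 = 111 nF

Step 1 — Angular frequency: ω = 2π·f = 2π·5000 = 3.142e+04 rad/s.
Step 2 — Component impedances:
  Z1: Z = 1/(jωC) = -j/(ω·C) = 0 - j371.9 Ω
  Z2: Z = jωL = j·3.142e+04·0.0733 = 0 + j2303 Ω
  Z3: Z = 1/(jωC) = -j/(ω·C) = 0 - j286.8 Ω
Step 3 — With the output port shorted to ground, the output series arm Z2 runs from the junction to ground; the shunt arm Z3 also runs from the junction to ground. They appear in parallel: Z3 || Z2 = 0 - j327.6 Ω.
Step 4 — Series with input arm Z1: Z_in = Z1 + (Z3 || Z2) = 0 - j699.4 Ω = 699.4∠-90.0° Ω.
Step 5 — Power factor: PF = cos(φ) = Re(Z)/|Z| = 0/699.4 = 0.
Step 6 — Type: Im(Z) = -699.4 ⇒ leading (phase φ = -90.0°).

PF = 0 (leading, φ = -90.0°)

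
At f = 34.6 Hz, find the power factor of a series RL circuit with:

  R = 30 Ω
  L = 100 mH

Step 1 — Angular frequency: ω = 2π·f = 2π·34.6 = 217.4 rad/s.
Step 2 — Component impedances:
  R: Z = R = 30 Ω
  L: Z = jωL = j·217.4·0.1 = 0 + j21.74 Ω
Step 3 — Series combination: Z_total = R + L = 30 + j21.74 Ω = 37.05∠35.9° Ω.
Step 4 — Power factor: PF = cos(φ) = Re(Z)/|Z| = 30/37.05 = 0.8097.
Step 5 — Type: Im(Z) = 21.74 ⇒ lagging (phase φ = 35.9°).

PF = 0.8097 (lagging, φ = 35.9°)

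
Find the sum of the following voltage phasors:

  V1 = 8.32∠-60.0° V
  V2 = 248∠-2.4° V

Step 1 — Convert each phasor to rectangular form:
  V1 = 8.32·(cos(-60.0°) + j·sin(-60.0°)) = 4.16 - j7.205 V
  V2 = 248·(cos(-2.4°) + j·sin(-2.4°)) = 247.8 - j10.39 V
Step 2 — Sum components: V_total = 251.9 - j17.59 V.
Step 3 — Convert to polar: |V_total| = 252.6 V, ∠V_total = -4.0°.

V_total = 252.6∠-4.0° V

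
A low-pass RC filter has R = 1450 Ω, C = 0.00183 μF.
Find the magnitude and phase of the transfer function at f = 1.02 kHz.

Step 1 — Angular frequency: ω = 2π·1020 = 6409 rad/s.
Step 2 — Transfer function: H(jω) = 1/(1 + jωRC).
Step 3 — Denominator: 1 + jωRC = 1 + j·6409·1450·1.83e-09 = 1 + j0.01701.
Step 4 — H = 0.9997 - j0.017.
Step 5 — Magnitude: |H| = 0.9999 (-0.0 dB); phase: φ = -1.0°.

|H| = 0.9999 (-0.0 dB), φ = -1.0°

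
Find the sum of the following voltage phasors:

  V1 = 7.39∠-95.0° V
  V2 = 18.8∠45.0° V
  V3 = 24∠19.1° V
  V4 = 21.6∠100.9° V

Step 1 — Convert each phasor to rectangular form:
  V1 = 7.39·(cos(-95.0°) + j·sin(-95.0°)) = -0.6441 - j7.362 V
  V2 = 18.8·(cos(45.0°) + j·sin(45.0°)) = 13.29 + j13.29 V
  V3 = 24·(cos(19.1°) + j·sin(19.1°)) = 22.68 + j7.853 V
  V4 = 21.6·(cos(100.9°) + j·sin(100.9°)) = -4.084 + j21.21 V
Step 2 — Sum components: V_total = 31.24 + j35 V.
Step 3 — Convert to polar: |V_total| = 46.91 V, ∠V_total = 48.2°.

V_total = 46.91∠48.2° V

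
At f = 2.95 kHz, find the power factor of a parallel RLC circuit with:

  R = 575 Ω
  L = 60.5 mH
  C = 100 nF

Step 1 — Angular frequency: ω = 2π·f = 2π·2950 = 1.854e+04 rad/s.
Step 2 — Component impedances:
  R: Z = R = 575 Ω
  L: Z = jωL = j·1.854e+04·0.0605 = 0 + j1121 Ω
  C: Z = 1/(jωC) = -j/(ω·C) = 0 - j539.5 Ω
Step 3 — Parallel combination: 1/Z_total = 1/R + 1/L + 1/C; Z_total = 440.3 - j243.5 Ω = 503.2∠-28.9° Ω.
Step 4 — Power factor: PF = cos(φ) = Re(Z)/|Z| = 440.33/503.18 = 0.8751.
Step 5 — Type: Im(Z) = -243.5 ⇒ leading (phase φ = -28.9°).

PF = 0.8751 (leading, φ = -28.9°)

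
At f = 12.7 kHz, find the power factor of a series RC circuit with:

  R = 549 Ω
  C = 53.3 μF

Step 1 — Angular frequency: ω = 2π·f = 2π·1.27e+04 = 7.98e+04 rad/s.
Step 2 — Component impedances:
  R: Z = R = 549 Ω
  C: Z = 1/(jωC) = -j/(ω·C) = 0 - j0.2351 Ω
Step 3 — Series combination: Z_total = R + C = 549 - j0.2351 Ω = 549∠-0.0° Ω.
Step 4 — Power factor: PF = cos(φ) = Re(Z)/|Z| = 549/549 = 1.
Step 5 — Type: Im(Z) = -0.2351 ⇒ leading (phase φ = -0.0°).

PF = 1 (leading, φ = -0.0°)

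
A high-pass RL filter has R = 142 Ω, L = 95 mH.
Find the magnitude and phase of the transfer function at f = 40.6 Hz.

Step 1 — Angular frequency: ω = 2π·40.6 = 255.1 rad/s.
Step 2 — Transfer function: H(jω) = jωL/(R + jωL).
Step 3 — Numerator jωL = j·24.23; denominator R + jωL = 142 + j24.23.
Step 4 — H = 0.0283 + j0.1658.
Step 5 — Magnitude: |H| = 0.1682 (-15.5 dB); phase: φ = 80.3°.

|H| = 0.1682 (-15.5 dB), φ = 80.3°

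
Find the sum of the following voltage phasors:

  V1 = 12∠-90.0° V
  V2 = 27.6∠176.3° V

Step 1 — Convert each phasor to rectangular form:
  V1 = 12·(cos(-90.0°) + j·sin(-90.0°)) = 0 - j12 V
  V2 = 27.6·(cos(176.3°) + j·sin(176.3°)) = -27.54 + j1.781 V
Step 2 — Sum components: V_total = -27.54 - j10.22 V.
Step 3 — Convert to polar: |V_total| = 29.38 V, ∠V_total = -159.6°.

V_total = 29.38∠-159.6° V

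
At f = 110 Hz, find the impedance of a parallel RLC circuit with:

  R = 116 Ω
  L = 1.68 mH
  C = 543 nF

Step 1 — Angular frequency: ω = 2π·f = 2π·110 = 691.2 rad/s.
Step 2 — Component impedances:
  R: Z = R = 116 Ω
  L: Z = jωL = j·691.2·0.00168 = 0 + j1.161 Ω
  C: Z = 1/(jωC) = -j/(ω·C) = 0 - j2665 Ω
Step 3 — Parallel combination: 1/Z_total = 1/R + 1/L + 1/C; Z_total = 0.01163 + j1.162 Ω = 1.162∠89.4° Ω.

Z = 0.01163 + j1.162 Ω = 1.162∠89.4° Ω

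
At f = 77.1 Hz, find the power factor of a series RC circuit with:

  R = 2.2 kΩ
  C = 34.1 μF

Step 1 — Angular frequency: ω = 2π·f = 2π·77.1 = 484.4 rad/s.
Step 2 — Component impedances:
  R: Z = R = 2200 Ω
  C: Z = 1/(jωC) = -j/(ω·C) = 0 - j60.54 Ω
Step 3 — Series combination: Z_total = R + C = 2200 - j60.54 Ω = 2201∠-1.6° Ω.
Step 4 — Power factor: PF = cos(φ) = Re(Z)/|Z| = 2200/2200.8 = 0.9996.
Step 5 — Type: Im(Z) = -60.54 ⇒ leading (phase φ = -1.6°).

PF = 0.9996 (leading, φ = -1.6°)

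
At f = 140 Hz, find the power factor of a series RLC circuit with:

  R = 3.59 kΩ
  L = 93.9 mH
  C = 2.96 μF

Step 1 — Angular frequency: ω = 2π·f = 2π·140 = 879.6 rad/s.
Step 2 — Component impedances:
  R: Z = R = 3590 Ω
  L: Z = jωL = j·879.6·0.0939 = 0 + j82.6 Ω
  C: Z = 1/(jωC) = -j/(ω·C) = 0 - j384.1 Ω
Step 3 — Series combination: Z_total = R + L + C = 3590 - j301.5 Ω = 3603∠-4.8° Ω.
Step 4 — Power factor: PF = cos(φ) = Re(Z)/|Z| = 3590/3602.6 = 0.9965.
Step 5 — Type: Im(Z) = -301.5 ⇒ leading (phase φ = -4.8°).

PF = 0.9965 (leading, φ = -4.8°)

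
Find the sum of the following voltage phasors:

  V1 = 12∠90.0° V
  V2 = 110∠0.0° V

Step 1 — Convert each phasor to rectangular form:
  V1 = 12·(cos(90.0°) + j·sin(90.0°)) = 0 + j12 V
  V2 = 110·(cos(0.0°) + j·sin(0.0°)) = 110 V
Step 2 — Sum components: V_total = 110 + j12 V.
Step 3 — Convert to polar: |V_total| = 110.7 V, ∠V_total = 6.2°.

V_total = 110.7∠6.2° V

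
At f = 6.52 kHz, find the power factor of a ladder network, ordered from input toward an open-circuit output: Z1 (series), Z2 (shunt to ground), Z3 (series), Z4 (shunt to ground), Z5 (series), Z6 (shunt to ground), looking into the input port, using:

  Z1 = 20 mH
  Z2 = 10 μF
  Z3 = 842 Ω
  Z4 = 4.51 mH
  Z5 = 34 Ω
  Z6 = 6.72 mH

Step 1 — Angular frequency: ω = 2π·f = 2π·6520 = 4.097e+04 rad/s.
Step 2 — Component impedances:
  Z1: Z = jωL = j·4.097e+04·0.02 = 0 + j819.3 Ω
  Z2: Z = 1/(jωC) = -j/(ω·C) = 0 - j2.441 Ω
  Z3: Z = R = 842 Ω
  Z4: Z = jωL = j·4.097e+04·0.00451 = 0 + j184.8 Ω
  Z5: Z = R = 34 Ω
  Z6: Z = jωL = j·4.097e+04·0.00672 = 0 + j275.3 Ω
Step 3 — Ladder network (open output): work backward from the far end, alternating series and parallel combinations. Z_in = 0.006918 + j816.9 Ω = 816.9∠90.0° Ω.
Step 4 — Power factor: PF = cos(φ) = Re(Z)/|Z| = 0.0069178/816.89 = 8.468e-06.
Step 5 — Type: Im(Z) = 816.9 ⇒ lagging (phase φ = 90.0°).

PF = 8.468e-06 (lagging, φ = 90.0°)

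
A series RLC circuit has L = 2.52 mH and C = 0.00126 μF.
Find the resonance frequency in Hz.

Step 1 — Resonance condition Im(Z)=0 gives ω₀ = 1/√(LC).
Step 2 — ω₀ = 1/√(0.00252·1.26e-09) = 5.612e+05 rad/s.
Step 3 — f₀ = ω₀/(2π) = 8.932e+04 Hz.

f₀ = 8.932e+04 Hz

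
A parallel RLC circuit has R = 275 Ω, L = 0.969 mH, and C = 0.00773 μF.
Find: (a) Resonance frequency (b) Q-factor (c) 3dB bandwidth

Step 1 — Resonance: ω₀ = 1/√(LC) = 1/√(0.000969·7.73e-09) = 3.654e+05 rad/s.
Step 2 — f₀ = ω₀/(2π) = 5.815e+04 Hz.
Step 3 — Parallel Q: Q = R/(ω₀L) = 275/(3.654e+05·0.000969) = 0.7767.
Step 4 — Bandwidth: Δω = ω₀/Q = 4.704e+05 rad/s; BW = Δω/(2π) = 7.487e+04 Hz.

(a) f₀ = 5.815e+04 Hz  (b) Q = 0.7767  (c) BW = 7.487e+04 Hz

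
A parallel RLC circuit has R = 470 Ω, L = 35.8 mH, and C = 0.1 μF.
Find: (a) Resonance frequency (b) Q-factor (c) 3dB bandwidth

Step 1 — Resonance: ω₀ = 1/√(LC) = 1/√(0.0358·1e-07) = 1.671e+04 rad/s.
Step 2 — f₀ = ω₀/(2π) = 2660 Hz.
Step 3 — Parallel Q: Q = R/(ω₀L) = 470/(1.671e+04·0.0358) = 0.7855.
Step 4 — Bandwidth: Δω = ω₀/Q = 2.128e+04 rad/s; BW = Δω/(2π) = 3386 Hz.

(a) f₀ = 2660 Hz  (b) Q = 0.7855  (c) BW = 3386 Hz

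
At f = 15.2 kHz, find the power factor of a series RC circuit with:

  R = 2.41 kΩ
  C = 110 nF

Step 1 — Angular frequency: ω = 2π·f = 2π·1.52e+04 = 9.55e+04 rad/s.
Step 2 — Component impedances:
  R: Z = R = 2410 Ω
  C: Z = 1/(jωC) = -j/(ω·C) = 0 - j95.19 Ω
Step 3 — Series combination: Z_total = R + C = 2410 - j95.19 Ω = 2412∠-2.3° Ω.
Step 4 — Power factor: PF = cos(φ) = Re(Z)/|Z| = 2410/2412 = 0.9992.
Step 5 — Type: Im(Z) = -95.19 ⇒ leading (phase φ = -2.3°).

PF = 0.9992 (leading, φ = -2.3°)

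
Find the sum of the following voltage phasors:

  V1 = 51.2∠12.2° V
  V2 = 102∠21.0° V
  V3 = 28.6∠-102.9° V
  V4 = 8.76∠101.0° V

Step 1 — Convert each phasor to rectangular form:
  V1 = 51.2·(cos(12.2°) + j·sin(12.2°)) = 50.04 + j10.82 V
  V2 = 102·(cos(21.0°) + j·sin(21.0°)) = 95.23 + j36.55 V
  V3 = 28.6·(cos(-102.9°) + j·sin(-102.9°)) = -6.385 - j27.88 V
  V4 = 8.76·(cos(101.0°) + j·sin(101.0°)) = -1.671 + j8.599 V
Step 2 — Sum components: V_total = 137.2 + j28.09 V.
Step 3 — Convert to polar: |V_total| = 140.1 V, ∠V_total = 11.6°.

V_total = 140.1∠11.6° V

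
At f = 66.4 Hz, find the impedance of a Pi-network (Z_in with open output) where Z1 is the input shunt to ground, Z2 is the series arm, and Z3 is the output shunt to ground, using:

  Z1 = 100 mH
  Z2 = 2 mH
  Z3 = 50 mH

Step 1 — Angular frequency: ω = 2π·f = 2π·66.4 = 417.2 rad/s.
Step 2 — Component impedances:
  Z1: Z = jωL = j·417.2·0.1 = 0 + j41.72 Ω
  Z2: Z = jωL = j·417.2·0.002 = 0 + j0.8344 Ω
  Z3: Z = jωL = j·417.2·0.05 = 0 + j20.86 Ω
Step 3 — With open output, the series arm Z2 and the output shunt Z3 appear in series to ground: Z2 + Z3 = 0 + j21.69 Ω.
Step 4 — Parallel with input shunt Z1: Z_in = Z1 || (Z2 + Z3) = 0 + j14.27 Ω = 14.27∠90.0° Ω.

Z = 0 + j14.27 Ω = 14.27∠90.0° Ω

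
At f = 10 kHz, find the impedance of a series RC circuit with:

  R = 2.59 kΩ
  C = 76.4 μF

Step 1 — Angular frequency: ω = 2π·f = 2π·1e+04 = 6.283e+04 rad/s.
Step 2 — Component impedances:
  R: Z = R = 2590 Ω
  C: Z = 1/(jωC) = -j/(ω·C) = 0 - j0.2083 Ω
Step 3 — Series combination: Z_total = R + C = 2590 - j0.2083 Ω = 2590∠-0.0° Ω.

Z = 2590 - j0.2083 Ω = 2590∠-0.0° Ω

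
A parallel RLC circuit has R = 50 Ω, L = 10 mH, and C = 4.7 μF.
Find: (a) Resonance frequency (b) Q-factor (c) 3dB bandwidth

Step 1 — Resonance: ω₀ = 1/√(LC) = 1/√(0.01·4.7e-06) = 4613 rad/s.
Step 2 — f₀ = ω₀/(2π) = 734.1 Hz.
Step 3 — Parallel Q: Q = R/(ω₀L) = 50/(4613·0.01) = 1.084.
Step 4 — Bandwidth: Δω = ω₀/Q = 4255 rad/s; BW = Δω/(2π) = 677.3 Hz.

(a) f₀ = 734.1 Hz  (b) Q = 1.084  (c) BW = 677.3 Hz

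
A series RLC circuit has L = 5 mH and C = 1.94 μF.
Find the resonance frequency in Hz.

Step 1 — Resonance condition Im(Z)=0 gives ω₀ = 1/√(LC).
Step 2 — ω₀ = 1/√(0.005·1.94e-06) = 1.015e+04 rad/s.
Step 3 — f₀ = ω₀/(2π) = 1616 Hz.

f₀ = 1616 Hz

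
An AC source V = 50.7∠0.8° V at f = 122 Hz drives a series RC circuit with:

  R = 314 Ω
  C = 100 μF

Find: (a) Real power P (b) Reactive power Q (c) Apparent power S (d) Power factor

Step 1 — Angular frequency: ω = 2π·f = 2π·122 = 766.5 rad/s.
Step 2 — Component impedances:
  R: Z = R = 314 Ω
  C: Z = 1/(jωC) = -j/(ω·C) = 0 - j13.05 Ω
Step 3 — Series combination: Z_total = R + C = 314 - j13.05 Ω = 314.3∠-2.4° Ω.
Step 4 — Source phasor: V = 50.7∠0.8° V = 50.7 + j0.7079 V.
Step 5 — Current: I = V / Z = 0.1611 + j0.008947 A = 0.1613∠3.2° A.
Step 6 — Complex power: S = V·I* = 8.172 - j0.3395 VA.
Step 7 — Real power: P = Re(S) = 8.172 W.
Step 8 — Reactive power: Q = Im(S) = -0.3395 VAR.
Step 9 — Apparent power: |S| = 8.179 VA.
Step 10 — Power factor: PF = P/|S| = 0.9991 (leading).

(a) P = 8.172 W  (b) Q = -0.3395 VAR  (c) S = 8.179 VA  (d) PF = 0.9991 (leading)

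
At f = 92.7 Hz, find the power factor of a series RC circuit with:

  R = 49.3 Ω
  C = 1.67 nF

Step 1 — Angular frequency: ω = 2π·f = 2π·92.7 = 582.5 rad/s.
Step 2 — Component impedances:
  R: Z = R = 49.3 Ω
  C: Z = 1/(jωC) = -j/(ω·C) = 0 - j1.028e+06 Ω
Step 3 — Series combination: Z_total = R + C = 49.3 - j1.028e+06 Ω = 1.028e+06∠-90.0° Ω.
Step 4 — Power factor: PF = cos(φ) = Re(Z)/|Z| = 49.3/1.0281e+06 = 4.795e-05.
Step 5 — Type: Im(Z) = -1.028e+06 ⇒ leading (phase φ = -90.0°).

PF = 4.795e-05 (leading, φ = -90.0°)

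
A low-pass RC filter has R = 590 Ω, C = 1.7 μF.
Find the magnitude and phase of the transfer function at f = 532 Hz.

Step 1 — Angular frequency: ω = 2π·532 = 3343 rad/s.
Step 2 — Transfer function: H(jω) = 1/(1 + jωRC).
Step 3 — Denominator: 1 + jωRC = 1 + j·3343·590·1.7e-06 = 1 + j3.353.
Step 4 — H = 0.0817 - j0.2739.
Step 5 — Magnitude: |H| = 0.2858 (-10.9 dB); phase: φ = -73.4°.

|H| = 0.2858 (-10.9 dB), φ = -73.4°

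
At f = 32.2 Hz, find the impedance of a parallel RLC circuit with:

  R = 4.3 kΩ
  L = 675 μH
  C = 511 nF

Step 1 — Angular frequency: ω = 2π·f = 2π·32.2 = 202.3 rad/s.
Step 2 — Component impedances:
  R: Z = R = 4300 Ω
  L: Z = jωL = j·202.3·0.000675 = 0 + j0.1366 Ω
  C: Z = 1/(jωC) = -j/(ω·C) = 0 - j9673 Ω
Step 3 — Parallel combination: 1/Z_total = 1/R + 1/L + 1/C; Z_total = 4.337e-06 + j0.1366 Ω = 0.1366∠90.0° Ω.

Z = 4.337e-06 + j0.1366 Ω = 0.1366∠90.0° Ω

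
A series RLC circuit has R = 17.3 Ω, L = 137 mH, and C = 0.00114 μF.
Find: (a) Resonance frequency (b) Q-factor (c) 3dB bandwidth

Step 1 — Resonance condition Im(Z)=0 gives ω₀ = 1/√(LC).
Step 2 — ω₀ = 1/√(0.137·1.14e-09) = 8.002e+04 rad/s.
Step 3 — f₀ = ω₀/(2π) = 1.274e+04 Hz.
Step 4 — Series Q: Q = ω₀L/R = 8.002e+04·0.137/17.3 = 633.7.
Step 5 — 3dB bandwidth: Δω = ω₀/Q = 126.3 rad/s; BW = Δω/(2π) = 20.1 Hz.

(a) f₀ = 1.274e+04 Hz  (b) Q = 633.7  (c) BW = 20.1 Hz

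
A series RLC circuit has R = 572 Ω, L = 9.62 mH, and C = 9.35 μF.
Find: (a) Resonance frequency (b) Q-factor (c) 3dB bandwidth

Step 1 — Resonance: ω₀ = 1/√(LC) = 1/√(0.00962·9.35e-06) = 3334 rad/s.
Step 2 — f₀ = ω₀/(2π) = 530.7 Hz.
Step 3 — Series Q: Q = ω₀L/R = 3334·0.00962/572 = 0.05608.
Step 4 — Bandwidth: Δω = ω₀/Q = 5.946e+04 rad/s; BW = Δω/(2π) = 9463 Hz.

(a) f₀ = 530.7 Hz  (b) Q = 0.05608  (c) BW = 9463 Hz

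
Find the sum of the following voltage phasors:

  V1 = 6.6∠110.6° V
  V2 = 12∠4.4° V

Step 1 — Convert each phasor to rectangular form:
  V1 = 6.6·(cos(110.6°) + j·sin(110.6°)) = -2.322 + j6.178 V
  V2 = 12·(cos(4.4°) + j·sin(4.4°)) = 11.96 + j0.9206 V
Step 2 — Sum components: V_total = 9.642 + j7.099 V.
Step 3 — Convert to polar: |V_total| = 11.97 V, ∠V_total = 36.4°.

V_total = 11.97∠36.4° V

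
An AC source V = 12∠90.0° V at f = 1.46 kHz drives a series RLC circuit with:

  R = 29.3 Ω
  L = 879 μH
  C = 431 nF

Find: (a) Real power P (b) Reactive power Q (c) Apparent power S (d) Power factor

Step 1 — Angular frequency: ω = 2π·f = 2π·1460 = 9173 rad/s.
Step 2 — Component impedances:
  R: Z = R = 29.3 Ω
  L: Z = jωL = j·9173·0.000879 = 0 + j8.063 Ω
  C: Z = 1/(jωC) = -j/(ω·C) = 0 - j252.9 Ω
Step 3 — Series combination: Z_total = R + L + C = 29.3 - j244.9 Ω = 246.6∠-83.2° Ω.
Step 4 — Source phasor: V = 12∠90.0° V = 0 + j12 V.
Step 5 — Current: I = V / Z = -0.04832 + j0.005781 A = 0.04866∠173.2° A.
Step 6 — Complex power: S = V·I* = 0.06938 - j0.5798 VA.
Step 7 — Real power: P = Re(S) = 0.06938 W.
Step 8 — Reactive power: Q = Im(S) = -0.5798 VAR.
Step 9 — Apparent power: |S| = 0.5839 VA.
Step 10 — Power factor: PF = P/|S| = 0.1188 (leading).

(a) P = 0.06938 W  (b) Q = -0.5798 VAR  (c) S = 0.5839 VA  (d) PF = 0.1188 (leading)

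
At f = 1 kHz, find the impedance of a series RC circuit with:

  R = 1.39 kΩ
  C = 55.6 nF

Step 1 — Angular frequency: ω = 2π·f = 2π·1000 = 6283 rad/s.
Step 2 — Component impedances:
  R: Z = R = 1390 Ω
  C: Z = 1/(jωC) = -j/(ω·C) = 0 - j2862 Ω
Step 3 — Series combination: Z_total = R + C = 1390 - j2862 Ω = 3182∠-64.1° Ω.

Z = 1390 - j2862 Ω = 3182∠-64.1° Ω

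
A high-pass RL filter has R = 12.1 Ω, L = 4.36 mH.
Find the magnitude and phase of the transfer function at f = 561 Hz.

Step 1 — Angular frequency: ω = 2π·561 = 3525 rad/s.
Step 2 — Transfer function: H(jω) = jωL/(R + jωL).
Step 3 — Numerator jωL = j·15.37; denominator R + jωL = 12.1 + j15.37.
Step 4 — H = 0.6173 + j0.486.
Step 5 — Magnitude: |H| = 0.7857 (-2.1 dB); phase: φ = 38.2°.

|H| = 0.7857 (-2.1 dB), φ = 38.2°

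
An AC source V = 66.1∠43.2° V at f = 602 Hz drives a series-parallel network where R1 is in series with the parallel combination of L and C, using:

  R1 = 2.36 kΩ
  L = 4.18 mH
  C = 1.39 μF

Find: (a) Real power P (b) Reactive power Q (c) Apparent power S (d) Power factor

Step 1 — Angular frequency: ω = 2π·f = 2π·602 = 3782 rad/s.
Step 2 — Component impedances:
  R1: Z = R = 2360 Ω
  L: Z = jωL = j·3782·0.00418 = 0 + j15.81 Ω
  C: Z = 1/(jωC) = -j/(ω·C) = 0 - j190.2 Ω
Step 3 — Parallel branch: L || C = 1/(1/L + 1/C) = 0 + j17.24 Ω.
Step 4 — Series with R1: Z_total = R1 + (L || C) = 2360 + j17.24 Ω = 2360∠0.4° Ω.
Step 5 — Source phasor: V = 66.1∠43.2° V = 48.18 + j45.25 V.
Step 6 — Current: I = V / Z = 0.02056 + j0.01902 A = 0.02801∠42.8° A.
Step 7 — Complex power: S = V·I* = 1.851 + j0.01353 VA.
Step 8 — Real power: P = Re(S) = 1.851 W.
Step 9 — Reactive power: Q = Im(S) = 0.01353 VAR.
Step 10 — Apparent power: |S| = 1.851 VA.
Step 11 — Power factor: PF = P/|S| = 1 (lagging).

(a) P = 1.851 W  (b) Q = 0.01353 VAR  (c) S = 1.851 VA  (d) PF = 1 (lagging)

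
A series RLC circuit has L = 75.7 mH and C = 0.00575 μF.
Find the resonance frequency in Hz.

Step 1 — Resonance condition Im(Z)=0 gives ω₀ = 1/√(LC).
Step 2 — ω₀ = 1/√(0.0757·5.75e-09) = 4.793e+04 rad/s.
Step 3 — f₀ = ω₀/(2π) = 7628 Hz.

f₀ = 7628 Hz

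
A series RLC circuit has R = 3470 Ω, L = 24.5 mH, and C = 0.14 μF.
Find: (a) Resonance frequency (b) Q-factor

Step 1 — Resonance condition Im(Z)=0 gives ω₀ = 1/√(LC).
Step 2 — ω₀ = 1/√(0.0245·1.4e-07) = 1.707e+04 rad/s.
Step 3 — f₀ = ω₀/(2π) = 2718 Hz.
Step 4 — Series Q: Q = ω₀L/R = 1.707e+04·0.0245/3470 = 0.1206.

(a) f₀ = 2718 Hz  (b) Q = 0.1206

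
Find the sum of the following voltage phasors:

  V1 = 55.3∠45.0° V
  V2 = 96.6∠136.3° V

Step 1 — Convert each phasor to rectangular form:
  V1 = 55.3·(cos(45.0°) + j·sin(45.0°)) = 39.1 + j39.1 V
  V2 = 96.6·(cos(136.3°) + j·sin(136.3°)) = -69.84 + j66.74 V
Step 2 — Sum components: V_total = -30.74 + j105.8 V.
Step 3 — Convert to polar: |V_total| = 110.2 V, ∠V_total = 106.2°.

V_total = 110.2∠106.2° V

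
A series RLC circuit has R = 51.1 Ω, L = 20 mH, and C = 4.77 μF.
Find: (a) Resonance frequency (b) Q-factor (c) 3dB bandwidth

Step 1 — Resonance: ω₀ = 1/√(LC) = 1/√(0.02·4.77e-06) = 3238 rad/s.
Step 2 — f₀ = ω₀/(2π) = 515.3 Hz.
Step 3 — Series Q: Q = ω₀L/R = 3238·0.02/51.1 = 1.267.
Step 4 — Bandwidth: Δω = ω₀/Q = 2555 rad/s; BW = Δω/(2π) = 406.6 Hz.

(a) f₀ = 515.3 Hz  (b) Q = 1.267  (c) BW = 406.6 Hz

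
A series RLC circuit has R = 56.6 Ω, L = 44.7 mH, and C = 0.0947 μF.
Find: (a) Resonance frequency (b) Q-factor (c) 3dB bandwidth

Step 1 — Resonance condition Im(Z)=0 gives ω₀ = 1/√(LC).
Step 2 — ω₀ = 1/√(0.0447·9.47e-08) = 1.537e+04 rad/s.
Step 3 — f₀ = ω₀/(2π) = 2446 Hz.
Step 4 — Series Q: Q = ω₀L/R = 1.537e+04·0.0447/56.6 = 12.14.
Step 5 — 3dB bandwidth: Δω = ω₀/Q = 1266 rad/s; BW = Δω/(2π) = 201.5 Hz.

(a) f₀ = 2446 Hz  (b) Q = 12.14  (c) BW = 201.5 Hz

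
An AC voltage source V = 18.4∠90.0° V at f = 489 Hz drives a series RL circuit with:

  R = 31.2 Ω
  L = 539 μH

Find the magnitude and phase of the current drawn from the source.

Step 1 — Angular frequency: ω = 2π·f = 2π·489 = 3072 rad/s.
Step 2 — Component impedances:
  R: Z = R = 31.2 Ω
  L: Z = jωL = j·3072·0.000539 = 0 + j1.656 Ω
Step 3 — Series combination: Z_total = R + L = 31.2 + j1.656 Ω = 31.24∠3.0° Ω.
Step 4 — Source phasor: V = 18.4∠90.0° V = 0 + j18.4 V.
Step 5 — Ohm's law: I = V / Z_total = (0 + j18.4) / (31.2 + j1.656) = 0.03122 + j0.5881 A.
Step 6 — Convert to polar: |I| = 0.5889 A, ∠I = 87.0°.

I = 0.5889∠87.0° A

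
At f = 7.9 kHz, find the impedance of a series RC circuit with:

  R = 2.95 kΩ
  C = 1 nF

Step 1 — Angular frequency: ω = 2π·f = 2π·7900 = 4.964e+04 rad/s.
Step 2 — Component impedances:
  R: Z = R = 2950 Ω
  C: Z = 1/(jωC) = -j/(ω·C) = 0 - j2.015e+04 Ω
Step 3 — Series combination: Z_total = R + C = 2950 - j2.015e+04 Ω = 2.036e+04∠-81.7° Ω.

Z = 2950 - j2.015e+04 Ω = 2.036e+04∠-81.7° Ω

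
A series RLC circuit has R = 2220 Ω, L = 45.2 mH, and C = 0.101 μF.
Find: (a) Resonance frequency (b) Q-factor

Step 1 — Resonance condition Im(Z)=0 gives ω₀ = 1/√(LC).
Step 2 — ω₀ = 1/√(0.0452·1.01e-07) = 1.48e+04 rad/s.
Step 3 — f₀ = ω₀/(2π) = 2356 Hz.
Step 4 — Series Q: Q = ω₀L/R = 1.48e+04·0.0452/2220 = 0.3013.

(a) f₀ = 2356 Hz  (b) Q = 0.3013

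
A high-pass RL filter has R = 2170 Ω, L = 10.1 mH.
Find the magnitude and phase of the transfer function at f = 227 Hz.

Step 1 — Angular frequency: ω = 2π·227 = 1426 rad/s.
Step 2 — Transfer function: H(jω) = jωL/(R + jωL).
Step 3 — Numerator jωL = j·14.41; denominator R + jωL = 2170 + j14.41.
Step 4 — H = 4.407e-05 + j0.006638.
Step 5 — Magnitude: |H| = 0.006638 (-43.6 dB); phase: φ = 89.6°.

|H| = 0.006638 (-43.6 dB), φ = 89.6°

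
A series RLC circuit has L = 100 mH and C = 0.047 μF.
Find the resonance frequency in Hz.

Step 1 — Resonance condition Im(Z)=0 gives ω₀ = 1/√(LC).
Step 2 — ω₀ = 1/√(0.1·4.7e-08) = 1.459e+04 rad/s.
Step 3 — f₀ = ω₀/(2π) = 2322 Hz.

f₀ = 2322 Hz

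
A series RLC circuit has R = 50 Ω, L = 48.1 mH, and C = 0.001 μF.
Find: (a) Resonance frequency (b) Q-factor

Step 1 — Resonance condition Im(Z)=0 gives ω₀ = 1/√(LC).
Step 2 — ω₀ = 1/√(0.0481·1e-09) = 1.442e+05 rad/s.
Step 3 — f₀ = ω₀/(2π) = 2.295e+04 Hz.
Step 4 — Series Q: Q = ω₀L/R = 1.442e+05·0.0481/50 = 138.7.

(a) f₀ = 2.295e+04 Hz  (b) Q = 138.7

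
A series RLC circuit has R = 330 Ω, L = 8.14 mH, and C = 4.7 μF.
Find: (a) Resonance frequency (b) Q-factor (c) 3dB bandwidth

Step 1 — Resonance: ω₀ = 1/√(LC) = 1/√(0.00814·4.7e-06) = 5113 rad/s.
Step 2 — f₀ = ω₀/(2π) = 813.7 Hz.
Step 3 — Series Q: Q = ω₀L/R = 5113·0.00814/330 = 0.1261.
Step 4 — Bandwidth: Δω = ω₀/Q = 4.054e+04 rad/s; BW = Δω/(2π) = 6452 Hz.

(a) f₀ = 813.7 Hz  (b) Q = 0.1261  (c) BW = 6452 Hz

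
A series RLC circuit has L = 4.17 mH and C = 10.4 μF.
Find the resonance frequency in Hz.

Step 1 — Resonance condition Im(Z)=0 gives ω₀ = 1/√(LC).
Step 2 — ω₀ = 1/√(0.00417·1.04e-05) = 4802 rad/s.
Step 3 — f₀ = ω₀/(2π) = 764.2 Hz.

f₀ = 764.2 Hz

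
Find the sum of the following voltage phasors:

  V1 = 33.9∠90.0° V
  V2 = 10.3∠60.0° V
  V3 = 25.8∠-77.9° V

Step 1 — Convert each phasor to rectangular form:
  V1 = 33.9·(cos(90.0°) + j·sin(90.0°)) = 0 + j33.9 V
  V2 = 10.3·(cos(60.0°) + j·sin(60.0°)) = 5.15 + j8.92 V
  V3 = 25.8·(cos(-77.9°) + j·sin(-77.9°)) = 5.408 - j25.23 V
Step 2 — Sum components: V_total = 10.56 + j17.59 V.
Step 3 — Convert to polar: |V_total| = 20.52 V, ∠V_total = 59.0°.

V_total = 20.52∠59.0° V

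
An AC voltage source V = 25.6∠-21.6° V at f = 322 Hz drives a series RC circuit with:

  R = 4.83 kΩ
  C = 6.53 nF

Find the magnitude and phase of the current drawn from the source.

Step 1 — Angular frequency: ω = 2π·f = 2π·322 = 2023 rad/s.
Step 2 — Component impedances:
  R: Z = R = 4830 Ω
  C: Z = 1/(jωC) = -j/(ω·C) = 0 - j7.569e+04 Ω
Step 3 — Series combination: Z_total = R + C = 4830 - j7.569e+04 Ω = 7.585e+04∠-86.3° Ω.
Step 4 — Source phasor: V = 25.6∠-21.6° V = 23.8 - j9.424 V.
Step 5 — Ohm's law: I = V / Z_total = (23.8 - j9.424) / (4830 - j7.569e+04) = 0.000144 + j0.0003053 A.
Step 6 — Convert to polar: |I| = 0.0003375 A, ∠I = 64.7°.

I = 0.0003375∠64.7° A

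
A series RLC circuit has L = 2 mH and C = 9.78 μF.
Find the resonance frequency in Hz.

Step 1 — Resonance condition Im(Z)=0 gives ω₀ = 1/√(LC).
Step 2 — ω₀ = 1/√(0.002·9.78e-06) = 7150 rad/s.
Step 3 — f₀ = ω₀/(2π) = 1138 Hz.

f₀ = 1138 Hz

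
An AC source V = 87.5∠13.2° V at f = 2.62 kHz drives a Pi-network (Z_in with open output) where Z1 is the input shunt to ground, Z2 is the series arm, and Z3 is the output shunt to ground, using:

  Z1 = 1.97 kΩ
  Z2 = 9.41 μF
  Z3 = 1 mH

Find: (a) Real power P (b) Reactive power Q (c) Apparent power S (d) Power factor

Step 1 — Angular frequency: ω = 2π·f = 2π·2620 = 1.646e+04 rad/s.
Step 2 — Component impedances:
  Z1: Z = R = 1970 Ω
  Z2: Z = 1/(jωC) = -j/(ω·C) = 0 - j6.455 Ω
  Z3: Z = jωL = j·1.646e+04·0.001 = 0 + j16.46 Ω
Step 3 — With open output, the series arm Z2 and the output shunt Z3 appear in series to ground: Z2 + Z3 = 0 + j10.01 Ω.
Step 4 — Parallel with input shunt Z1: Z_in = Z1 || (Z2 + Z3) = 0.05083 + j10.01 Ω = 10.01∠89.7° Ω.
Step 5 — Source phasor: V = 87.5∠13.2° V = 85.19 + j19.98 V.
Step 6 — Current: I = V / Z = 2.04 - j8.503 A = 8.744∠-76.5° A.
Step 7 — Complex power: S = V·I* = 3.886 + j765.1 VA.
Step 8 — Real power: P = Re(S) = 3.886 W.
Step 9 — Reactive power: Q = Im(S) = 765.1 VAR.
Step 10 — Apparent power: |S| = 765.1 VA.
Step 11 — Power factor: PF = P/|S| = 0.005079 (lagging).

(a) P = 3.886 W  (b) Q = 765.1 VAR  (c) S = 765.1 VA  (d) PF = 0.005079 (lagging)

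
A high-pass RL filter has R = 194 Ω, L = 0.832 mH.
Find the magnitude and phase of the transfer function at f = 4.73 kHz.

Step 1 — Angular frequency: ω = 2π·4730 = 2.972e+04 rad/s.
Step 2 — Transfer function: H(jω) = jωL/(R + jωL).
Step 3 — Numerator jωL = j·24.73; denominator R + jωL = 194 + j24.73.
Step 4 — H = 0.01599 + j0.1254.
Step 5 — Magnitude: |H| = 0.1264 (-18.0 dB); phase: φ = 82.7°.

|H| = 0.1264 (-18.0 dB), φ = 82.7°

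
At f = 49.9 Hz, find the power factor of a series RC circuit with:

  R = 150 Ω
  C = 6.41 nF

Step 1 — Angular frequency: ω = 2π·f = 2π·49.9 = 313.5 rad/s.
Step 2 — Component impedances:
  R: Z = R = 150 Ω
  C: Z = 1/(jωC) = -j/(ω·C) = 0 - j4.976e+05 Ω
Step 3 — Series combination: Z_total = R + C = 150 - j4.976e+05 Ω = 4.976e+05∠-90.0° Ω.
Step 4 — Power factor: PF = cos(φ) = Re(Z)/|Z| = 150/4.9758e+05 = 0.0003015.
Step 5 — Type: Im(Z) = -4.976e+05 ⇒ leading (phase φ = -90.0°).

PF = 0.0003015 (leading, φ = -90.0°)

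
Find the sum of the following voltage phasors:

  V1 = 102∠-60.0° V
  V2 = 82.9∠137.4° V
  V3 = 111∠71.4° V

Step 1 — Convert each phasor to rectangular form:
  V1 = 102·(cos(-60.0°) + j·sin(-60.0°)) = 51 - j88.33 V
  V2 = 82.9·(cos(137.4°) + j·sin(137.4°)) = -61.02 + j56.11 V
  V3 = 111·(cos(71.4°) + j·sin(71.4°)) = 35.4 + j105.2 V
Step 2 — Sum components: V_total = 25.38 + j72.98 V.
Step 3 — Convert to polar: |V_total| = 77.27 V, ∠V_total = 70.8°.

V_total = 77.27∠70.8° V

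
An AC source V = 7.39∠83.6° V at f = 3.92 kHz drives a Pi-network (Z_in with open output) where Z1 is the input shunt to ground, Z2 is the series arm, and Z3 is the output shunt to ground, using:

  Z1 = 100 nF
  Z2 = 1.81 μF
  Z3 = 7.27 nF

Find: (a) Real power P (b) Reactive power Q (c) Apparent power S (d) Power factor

Step 1 — Angular frequency: ω = 2π·f = 2π·3920 = 2.463e+04 rad/s.
Step 2 — Component impedances:
  Z1: Z = 1/(jωC) = -j/(ω·C) = 0 - j406 Ω
  Z2: Z = 1/(jωC) = -j/(ω·C) = 0 - j22.43 Ω
  Z3: Z = 1/(jωC) = -j/(ω·C) = 0 - j5585 Ω
Step 3 — With open output, the series arm Z2 and the output shunt Z3 appear in series to ground: Z2 + Z3 = 0 - j5607 Ω.
Step 4 — Parallel with input shunt Z1: Z_in = Z1 || (Z2 + Z3) = 0 - j378.6 Ω = 378.6∠-90.0° Ω.
Step 5 — Source phasor: V = 7.39∠83.6° V = 0.8238 + j7.344 V.
Step 6 — Current: I = V / Z = -0.0194 + j0.002176 A = 0.01952∠173.6° A.
Step 7 — Complex power: S = V·I* = 0 - j0.1442 VA.
Step 8 — Real power: P = Re(S) = 0 W.
Step 9 — Reactive power: Q = Im(S) = -0.1442 VAR.
Step 10 — Apparent power: |S| = 0.1442 VA.
Step 11 — Power factor: PF = P/|S| = 0 (leading).

(a) P = 0 W  (b) Q = -0.1442 VAR  (c) S = 0.1442 VA  (d) PF = 0 (leading)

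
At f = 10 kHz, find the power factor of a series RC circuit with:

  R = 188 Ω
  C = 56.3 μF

Step 1 — Angular frequency: ω = 2π·f = 2π·1e+04 = 6.283e+04 rad/s.
Step 2 — Component impedances:
  R: Z = R = 188 Ω
  C: Z = 1/(jωC) = -j/(ω·C) = 0 - j0.2827 Ω
Step 3 — Series combination: Z_total = R + C = 188 - j0.2827 Ω = 188∠-0.1° Ω.
Step 4 — Power factor: PF = cos(φ) = Re(Z)/|Z| = 188/188 = 1.
Step 5 — Type: Im(Z) = -0.2827 ⇒ leading (phase φ = -0.1°).

PF = 1 (leading, φ = -0.1°)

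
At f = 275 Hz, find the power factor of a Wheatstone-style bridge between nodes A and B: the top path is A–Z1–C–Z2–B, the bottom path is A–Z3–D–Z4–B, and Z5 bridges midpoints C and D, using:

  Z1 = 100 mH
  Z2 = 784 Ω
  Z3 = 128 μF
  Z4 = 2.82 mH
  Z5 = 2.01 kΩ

Step 1 — Angular frequency: ω = 2π·f = 2π·275 = 1728 rad/s.
Step 2 — Component impedances:
  Z1: Z = jωL = j·1728·0.1 = 0 + j172.8 Ω
  Z2: Z = R = 784 Ω
  Z3: Z = 1/(jωC) = -j/(ω·C) = 0 - j4.521 Ω
  Z4: Z = jωL = j·1728·0.00282 = 0 + j4.873 Ω
  Z5: Z = R = 2010 Ω
Step 3 — Bridge requires nodal analysis (the Z5 bridge couples midpoints C and D, so the two paths cannot be reduced to a simple series/parallel combination). Setting node B to ground and injecting 1 A at node A, the 3-node admittance system at A, C, D solves to V_A = Z_AB = 0.01018 + j0.3507 Ω = 0.3508∠88.3° Ω.
Step 4 — Power factor: PF = cos(φ) = Re(Z)/|Z| = 0.01018/0.3508 = 0.02902.
Step 5 — Type: Im(Z) = 0.3507 ⇒ lagging (phase φ = 88.3°).

PF = 0.02902 (lagging, φ = 88.3°)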